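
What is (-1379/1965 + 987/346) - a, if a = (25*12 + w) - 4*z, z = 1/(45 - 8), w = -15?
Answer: -7112614613/25155930 ≈ -282.74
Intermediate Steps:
z = 1/37 ≈ 0.027027
a = 10541/37 (a = (25*12 - 15) - 4*1/37 = (300 - 15) - 4/37 = 285 - 4/37 = 10541/37 ≈ 284.89)
(-1379/1965 + 987/346) - a = (-1379/1965 + 987/346) - 1*10541/37 = (-1379*1/1965 + 987*(1/346)) - 10541/37 = (-1379/1965 + 987/346) - 10541/37 = 1462321/679890 - 10541/37 = -7112614613/25155930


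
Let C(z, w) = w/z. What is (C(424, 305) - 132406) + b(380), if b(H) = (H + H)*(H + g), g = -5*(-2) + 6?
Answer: 71467201/424 ≈ 1.6855e+5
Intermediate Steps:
g = 16 (g = 10 + 6 = 16)
b(H) = 2*H*(16 + H) (b(H) = (H + H)*(H + 16) = (2*H)*(16 + H) = 2*H*(16 + H))
(C(424, 305) - 132406) + b(380) = (305/424 - 132406) + 2*380*(16 + 380) = (305*(1/424) - 132406) + 2*380*396 = (305/424 - 132406) + 300960 = -56139839/424 + 300960 = 71467201/424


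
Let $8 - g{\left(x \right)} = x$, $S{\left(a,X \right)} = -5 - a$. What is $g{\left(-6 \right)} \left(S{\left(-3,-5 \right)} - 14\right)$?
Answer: $-224$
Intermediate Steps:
$g{\left(x \right)} = 8 - x$
$g{\left(-6 \right)} \left(S{\left(-3,-5 \right)} - 14\right) = \left(8 - -6\right) \left(\left(-5 - -3\right) - 14\right) = \left(8 + 6\right) \left(\left(-5 + 3\right) - 14\right) = 14 \left(-2 - 14\right) = 14 \left(-16\right) = -224$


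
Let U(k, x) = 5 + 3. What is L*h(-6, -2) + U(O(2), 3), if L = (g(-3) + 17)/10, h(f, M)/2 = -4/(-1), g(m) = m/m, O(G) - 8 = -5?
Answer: 112/5 ≈ 22.400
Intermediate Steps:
O(G) = 3 (O(G) = 8 - 5 = 3)
U(k, x) = 8
g(m) = 1
h(f, M) = 8 (h(f, M) = 2*(-4/(-1)) = 2*(-4*(-1)) = 2*4 = 8)
L = 9/5 (L = (1 + 17)/10 = 18*(⅒) = 9/5 ≈ 1.8000)
L*h(-6, -2) + U(O(2), 3) = (9/5)*8 + 8 = 72/5 + 8 = 112/5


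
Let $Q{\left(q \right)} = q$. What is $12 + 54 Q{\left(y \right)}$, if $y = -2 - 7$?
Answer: $-474$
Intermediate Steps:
$y = -9$ ($y = -2 - 7 = -9$)
$12 + 54 Q{\left(y \right)} = 12 + 54 \left(-9\right) = 12 - 486 = -474$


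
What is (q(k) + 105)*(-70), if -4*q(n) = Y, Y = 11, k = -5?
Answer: -14315/2 ≈ -7157.5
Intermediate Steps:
q(n) = -11/4 (q(n) = -1/4*11 = -11/4)
(q(k) + 105)*(-70) = (-11/4 + 105)*(-70) = (409/4)*(-70) = -14315/2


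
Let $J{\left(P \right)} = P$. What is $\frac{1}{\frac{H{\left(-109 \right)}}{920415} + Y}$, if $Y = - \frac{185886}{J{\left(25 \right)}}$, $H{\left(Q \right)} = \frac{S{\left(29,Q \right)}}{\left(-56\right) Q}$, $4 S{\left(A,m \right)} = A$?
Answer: $- \frac{112364263200}{835477737167663} \approx -0.00013449$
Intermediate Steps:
$S{\left(A,m \right)} = \frac{A}{4}$
$H{\left(Q \right)} = - \frac{29}{224 Q}$ ($H{\left(Q \right)} = \frac{\frac{1}{4} \cdot 29}{\left(-56\right) Q} = \frac{29 \left(- \frac{1}{56 Q}\right)}{4} = - \frac{29}{224 Q}$)
$Y = - \frac{185886}{25} \approx -7435.4$
$\frac{1}{\frac{H{\left(-109 \right)}}{920415} + Y} = \frac{1}{\frac{\left(- \frac{29}{224}\right) \frac{1}{-109}}{920415} - \frac{185886}{25}} = \frac{1}{\left(- \frac{29}{224}\right) \left(- \frac{1}{109}\right) \frac{1}{920415} - \frac{185886}{25}} = \frac{1}{\frac{29}{24416} \cdot \frac{1}{920415} - \frac{185886}{25}} = \frac{1}{\frac{29}{22472852640} - \frac{185886}{25}} = \frac{1}{- \frac{835477737167663}{112364263200}} = - \frac{112364263200}{835477737167663}$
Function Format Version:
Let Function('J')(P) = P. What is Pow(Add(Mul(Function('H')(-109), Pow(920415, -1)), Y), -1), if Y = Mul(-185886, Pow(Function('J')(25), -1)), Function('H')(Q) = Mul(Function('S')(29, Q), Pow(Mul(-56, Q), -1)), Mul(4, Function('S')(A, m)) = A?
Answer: Rational(-112364263200, 835477737167663) ≈ -0.00013449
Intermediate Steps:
Function('S')(A, m) = Mul(Rational(1, 4), A)
Function('H')(Q) = Mul(Rational(-29, 224), Pow(Q, -1)) (Function('H')(Q) = Mul(Mul(Rational(1, 4), 29), Pow(Mul(-56, Q), -1)) = Mul(Rational(29, 4), Mul(Rational(-1, 56), Pow(Q, -1))) = Mul(Rational(-29, 224), Pow(Q, -1)))
Y = Rational(-185886, 25) (Y = Mul(-185886, Pow(25, -1)) = Mul(-185886, Rational(1, 25)) = Rational(-185886, 25) ≈ -7435.4)
Pow(Add(Mul(Function('H')(-109), Pow(920415, -1)), Y), -1) = Pow(Add(Mul(Mul(Rational(-29, 224), Pow(-109, -1)), Pow(920415, -1)), Rational(-185886, 25)), -1) = Pow(Add(Mul(Mul(Rational(-29, 224), Rational(-1, 109)), Rational(1, 920415)), Rational(-185886, 25)), -1) = Pow(Add(Mul(Rational(29, 24416), Rational(1, 920415)), Rational(-185886, 25)), -1) = Pow(Add(Rational(29, 22472852640), Rational(-185886, 25)), -1) = Pow(Rational(-835477737167663, 112364263200), -1) = Rational(-112364263200, 835477737167663)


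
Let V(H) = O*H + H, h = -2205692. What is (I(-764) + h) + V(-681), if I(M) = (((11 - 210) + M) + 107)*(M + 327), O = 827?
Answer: -2395488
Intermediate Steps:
I(M) = (-92 + M)*(327 + M) (I(M) = ((-199 + M) + 107)*(327 + M) = (-92 + M)*(327 + M))
V(H) = 828*H (V(H) = 827*H + H = 828*H)
(I(-764) + h) + V(-681) = ((-30084 + (-764)² + 235*(-764)) - 2205692) + 828*(-681) = ((-30084 + 583696 - 179540) - 2205692) - 563868 = (374072 - 2205692) - 563868 = -1831620 - 563868 = -2395488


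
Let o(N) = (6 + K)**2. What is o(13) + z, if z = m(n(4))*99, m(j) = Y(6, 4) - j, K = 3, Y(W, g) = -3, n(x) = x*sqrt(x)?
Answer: -1008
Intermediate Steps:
n(x) = x**(3/2)
m(j) = -3 - j
z = -1089 (z = (-3 - 4**(3/2))*99 = (-3 - 1*8)*99 = (-3 - 8)*99 = -11*99 = -1089)
o(N) = 81 (o(N) = (6 + 3)**2 = 9**2 = 81)
o(13) + z = 81 - 1089 = -1008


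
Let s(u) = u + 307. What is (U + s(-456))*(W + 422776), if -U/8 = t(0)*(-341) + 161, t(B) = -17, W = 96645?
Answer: -24835076273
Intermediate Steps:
U = -47664 (U = -8*(-17*(-341) + 161) = -8*(5797 + 161) = -8*5958 = -47664)
s(u) = 307 + u
(U + s(-456))*(W + 422776) = (-47664 + (307 - 456))*(96645 + 422776) = (-47664 - 149)*519421 = -47813*519421 = -24835076273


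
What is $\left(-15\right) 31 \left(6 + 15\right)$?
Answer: $-9765$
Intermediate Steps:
$\left(-15\right) 31 \left(6 + 15\right) = \left(-465\right) 21 = -9765$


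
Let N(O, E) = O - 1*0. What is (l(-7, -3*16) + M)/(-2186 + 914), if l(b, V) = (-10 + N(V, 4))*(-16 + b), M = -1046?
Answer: -12/53 ≈ -0.22642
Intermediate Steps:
N(O, E) = O (N(O, E) = O + 0 = O)
l(b, V) = (-16 + b)*(-10 + V) (l(b, V) = (-10 + V)*(-16 + b) = (-16 + b)*(-10 + V))
(l(-7, -3*16) + M)/(-2186 + 914) = ((160 - (-48)*16 - 10*(-7) - 3*16*(-7)) - 1046)/(-2186 + 914) = ((160 - 16*(-48) + 70 - 48*(-7)) - 1046)/(-1272) = ((160 + 768 + 70 + 336) - 1046)*(-1/1272) = (1334 - 1046)*(-1/1272) = 288*(-1/1272) = -12/53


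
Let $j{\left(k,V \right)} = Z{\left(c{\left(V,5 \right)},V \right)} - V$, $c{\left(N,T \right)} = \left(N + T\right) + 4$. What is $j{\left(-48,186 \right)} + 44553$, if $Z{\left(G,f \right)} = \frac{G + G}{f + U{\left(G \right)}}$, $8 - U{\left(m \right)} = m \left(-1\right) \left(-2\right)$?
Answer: $\frac{4347771}{98} \approx 44365.0$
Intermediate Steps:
$c{\left(N,T \right)} = 4 + N + T$
$U{\left(m \right)} = 8 - 2 m$ ($U{\left(m \right)} = 8 - m \left(-1\right) \left(-2\right) = 8 - - m \left(-2\right) = 8 - 2 m$)
$Z{\left(G,f \right)} = \frac{2 G}{8 + f - 2 G}$ ($Z{\left(G,f \right)} = \frac{G + G}{f - \left(-8 + 2 G\right)} = \frac{2 G}{8 + f - 2 G}$)
$j{\left(k,V \right)} = - V + \frac{2 \left(9 + V\right)}{-10 - V}$ ($j{\left(k,V \right)} = \frac{2 \left(4 + V + 5\right)}{8 + V - 2 \left(4 + V + 5\right)} - V = \frac{2 \left(9 + V\right)}{8 + V - 2 \left(9 + V\right)} - V = \frac{2 \left(9 + V\right)}{8 + V - \left(18 + 2 V\right)} - V = \frac{2 \left(9 + V\right)}{-10 - V} - V = - V + \frac{2 \left(9 + V\right)}{-10 - V}$)
$j{\left(-48,186 \right)} + 44553 = \frac{-18 - 186^{2} - 2232}{10 + 186} + 44553 = \frac{-18 - 34596 - 2232}{196} + 44553 = \frac{1}{196} \left(-36846\right) + 44553 = - \frac{18423}{98} + 44553 = \frac{4347771}{98}$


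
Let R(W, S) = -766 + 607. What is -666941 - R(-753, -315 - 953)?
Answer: -666782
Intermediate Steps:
R(W, S) = -159
-666941 - R(-753, -315 - 953) = -666941 - 1*(-159) = -666941 + 159 = -666782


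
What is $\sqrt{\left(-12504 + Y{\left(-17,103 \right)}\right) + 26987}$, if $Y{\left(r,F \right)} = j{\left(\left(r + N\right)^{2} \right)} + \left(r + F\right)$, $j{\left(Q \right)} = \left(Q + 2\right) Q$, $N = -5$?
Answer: $\sqrt{249793} \approx 499.79$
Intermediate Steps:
$j{\left(Q \right)} = Q \left(2 + Q\right)$ ($j{\left(Q \right)} = \left(2 + Q\right) Q = Q \left(2 + Q\right)$)
$Y{\left(r,F \right)} = F + r + \left(-5 + r\right)^{2} \left(2 + \left(-5 + r\right)^{2}\right)$ ($Y{\left(r,F \right)} = \left(r - 5\right)^{2} \left(2 + \left(r - 5\right)^{2}\right) + \left(r + F\right) = \left(-5 + r\right)^{2} \left(2 + \left(-5 + r\right)^{2}\right) + \left(F + r\right) = F + r + \left(-5 + r\right)^{2} \left(2 + \left(-5 + r\right)^{2}\right)$)
$\sqrt{\left(-12504 + Y{\left(-17,103 \right)}\right) + 26987} = \sqrt{\left(-12504 + \left(103 - 17 + \left(-5 - 17\right)^{2} \left(2 + \left(-5 - 17\right)^{2}\right)\right)\right) + 26987} = \sqrt{\left(-12504 + \left(103 - 17 + \left(-22\right)^{2} \left(2 + \left(-22\right)^{2}\right)\right)\right) + 26987} = \sqrt{\left(-12504 + \left(103 - 17 + 484 \left(2 + 484\right)\right)\right) + 26987} = \sqrt{\left(-12504 + \left(103 - 17 + 484 \cdot 486\right)\right) + 26987} = \sqrt{\left(-12504 + \left(103 - 17 + 235224\right)\right) + 26987} = \sqrt{\left(-12504 + 235310\right) + 26987} = \sqrt{222806 + 26987} = \sqrt{249793}$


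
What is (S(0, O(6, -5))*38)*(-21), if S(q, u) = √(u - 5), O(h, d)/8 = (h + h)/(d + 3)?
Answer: -798*I*√53 ≈ -5809.5*I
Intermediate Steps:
O(h, d) = 16*h/(3 + d) (O(h, d) = 8*((h + h)/(d + 3)) = 8*((2*h)/(3 + d)) = 8*(2*h/(3 + d)) = 16*h/(3 + d))
S(q, u) = √(-5 + u)
(S(0, O(6, -5))*38)*(-21) = (√(-5 + 16*6/(3 - 5))*38)*(-21) = (√(-5 + 16*6/(-2))*38)*(-21) = (√(-5 + 16*6*(-½))*38)*(-21) = (√(-5 - 48)*38)*(-21) = (√(-53)*38)*(-21) = ((I*√53)*38)*(-21) = (38*I*√53)*(-21) = -798*I*√53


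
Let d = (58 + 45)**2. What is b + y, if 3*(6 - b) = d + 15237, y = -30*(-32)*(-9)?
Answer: -51748/3 ≈ -17249.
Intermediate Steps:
y = -8640 (y = 960*(-9) = -8640)
d = 10609 (d = 103**2 = 10609)
b = -25828/3 (b = 6 - (10609 + 15237)/3 = 6 - 1/3*25846 = 6 - 25846/3 = -25828/3 ≈ -8609.3)
b + y = -25828/3 - 8640 = -51748/3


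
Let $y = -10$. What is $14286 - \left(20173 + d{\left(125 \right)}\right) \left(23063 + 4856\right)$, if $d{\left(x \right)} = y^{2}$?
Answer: $-565987601$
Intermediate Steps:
$d{\left(x \right)} = 100$ ($d{\left(x \right)} = \left(-10\right)^{2} = 100$)
$14286 - \left(20173 + d{\left(125 \right)}\right) \left(23063 + 4856\right) = 14286 - \left(20173 + 100\right) \left(23063 + 4856\right) = 14286 - 20273 \cdot 27919 = 14286 - 566001887 = -565987601$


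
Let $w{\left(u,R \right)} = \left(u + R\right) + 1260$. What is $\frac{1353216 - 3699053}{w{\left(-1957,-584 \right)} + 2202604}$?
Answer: $- \frac{2345837}{2201323} \approx -1.0656$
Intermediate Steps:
$w{\left(u,R \right)} = 1260 + R + u$ ($w{\left(u,R \right)} = \left(R + u\right) + 1260 = 1260 + R + u$)
$\frac{1353216 - 3699053}{w{\left(-1957,-584 \right)} + 2202604} = \frac{1353216 - 3699053}{\left(1260 - 584 - 1957\right) + 2202604} = - \frac{2345837}{-1281 + 2202604} = - \frac{2345837}{2201323}$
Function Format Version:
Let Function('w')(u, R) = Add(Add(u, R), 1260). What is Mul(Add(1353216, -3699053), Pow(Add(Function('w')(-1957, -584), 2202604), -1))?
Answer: Rational(-2345837, 2201323) ≈ -1.0656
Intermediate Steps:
Function('w')(u, R) = Add(1260, R, u) (Function('w')(u, R) = Add(Add(R, u), 1260) = Add(1260, R, u))
Mul(Add(1353216, -3699053), Pow(Add(Function('w')(-1957, -584), 2202604), -1)) = Mul(Add(1353216, -3699053), Pow(Add(Add(1260, -584, -1957), 2202604), -1)) = Mul(-2345837, Pow(Add(-1281, 2202604), -1)) = Mul(-2345837, Pow(2201323, -1)) = Mul(-2345837, Rational(1, 2201323)) = Rational(-2345837, 2201323)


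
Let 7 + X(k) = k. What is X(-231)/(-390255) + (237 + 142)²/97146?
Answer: 18693246401/12637237410 ≈ 1.4792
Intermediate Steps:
X(k) = -7 + k
X(-231)/(-390255) + (237 + 142)²/97146 = (-7 - 231)/(-390255) + (237 + 142)²/97146 = -238*(-1/390255) + 379²*(1/97146) = 238/390255 + 143641*(1/97146) = 238/390255 + 143641/97146 = 18693246401/12637237410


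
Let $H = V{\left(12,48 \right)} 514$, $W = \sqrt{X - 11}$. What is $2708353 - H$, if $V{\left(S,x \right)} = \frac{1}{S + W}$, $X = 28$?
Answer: $\frac{343954663}{127} + \frac{514 \sqrt{17}}{127} \approx 2.7083 \cdot 10^{6}$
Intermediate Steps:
$W = \sqrt{17}$ ($W = \sqrt{28 - 11} = \sqrt{17} \approx 4.1231$)
$V{\left(S,x \right)} = \frac{1}{S + \sqrt{17}}$
$H = \frac{514}{12 + \sqrt{17}}$ ($H = \frac{1}{12 + \sqrt{17}} \cdot 514 = \frac{514}{12 + \sqrt{17}} \approx 31.88$)
$2708353 - H = 2708353 - \left(\frac{6168}{127} - \frac{514 \sqrt{17}}{127}\right) = \frac{343954663}{127} + \frac{514 \sqrt{17}}{127}$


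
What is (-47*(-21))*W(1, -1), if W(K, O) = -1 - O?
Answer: 0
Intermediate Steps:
(-47*(-21))*W(1, -1) = (-47*(-21))*(-1 - 1*(-1)) = 987*(-1 + 1) = 987*0 = 0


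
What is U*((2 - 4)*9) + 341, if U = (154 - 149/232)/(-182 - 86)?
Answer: 10921219/31088 ≈ 351.30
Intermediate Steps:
U = -35579/62176 (U = (154 - 149*1/232)/(-268) = (154 - 149/232)*(-1/268) = (35579/232)*(-1/268) = -35579/62176 ≈ -0.57223)
U*((2 - 4)*9) + 341 = -35579*(2 - 4)*9/62176 + 341 = -(-35579)*9/31088 + 341 = -35579/62176*(-18) + 341 = 320211/31088 + 341 = 10921219/31088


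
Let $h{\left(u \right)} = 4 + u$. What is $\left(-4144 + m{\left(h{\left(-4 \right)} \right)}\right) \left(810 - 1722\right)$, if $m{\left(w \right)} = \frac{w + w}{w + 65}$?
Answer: $3779328$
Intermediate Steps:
$m{\left(w \right)} = \frac{2 w}{65 + w}$
$\left(-4144 + m{\left(h{\left(-4 \right)} \right)}\right) \left(810 - 1722\right) = \left(-4144 + \frac{2 \left(4 - 4\right)}{65 + \left(4 - 4\right)}\right) \left(810 - 1722\right) = \left(-4144 + 2 \cdot 0 \frac{1}{65 + 0}\right) \left(-912\right) = \left(-4144 + 2 \cdot 0 \cdot \frac{1}{65}\right) \left(-912\right) = \left(-4144 + 0\right) \left(-912\right) = \left(-4144\right) \left(-912\right) = 3779328$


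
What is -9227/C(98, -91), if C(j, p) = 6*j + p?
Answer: -9227/497 ≈ -18.565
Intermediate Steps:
C(j, p) = p + 6*j
-9227/C(98, -91) = -9227/(-91 + 6*98) = -9227/(-91 + 588) = -9227/497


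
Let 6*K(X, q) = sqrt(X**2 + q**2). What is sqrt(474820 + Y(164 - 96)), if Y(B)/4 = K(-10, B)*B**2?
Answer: 2*sqrt(1068345 + 13872*sqrt(1181))/3 ≈ 828.67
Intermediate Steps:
K(X, q) = sqrt(X**2 + q**2)/6
Y(B) = 2*B**2*sqrt(100 + B**2)/3 (Y(B) = 4*((sqrt((-10)**2 + B**2)/6)*B**2) = 4*((sqrt(100 + B**2)/6)*B**2) = 4*(B**2*sqrt(100 + B**2)/6) = 2*B**2*sqrt(100 + B**2)/3)
sqrt(474820 + Y(164 - 96)) = sqrt(474820 + 2*(164 - 96)**2*sqrt(100 + (164 - 96)**2)/3) = sqrt(474820 + (2/3)*68**2*sqrt(100 + 68**2)) = sqrt(474820 + (2/3)*4624*sqrt(100 + 4624)) = sqrt(474820 + (2/3)*4624*sqrt(4724)) = sqrt(474820 + (2/3)*4624*(2*sqrt(1181))) = sqrt(474820 + 18496*sqrt(1181)/3)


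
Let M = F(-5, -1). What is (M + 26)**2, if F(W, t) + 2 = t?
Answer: 529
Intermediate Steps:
F(W, t) = -2 + t
M = -3 (M = -2 - 1 = -3)
(M + 26)**2 = (-3 + 26)**2 = 23**2 = 529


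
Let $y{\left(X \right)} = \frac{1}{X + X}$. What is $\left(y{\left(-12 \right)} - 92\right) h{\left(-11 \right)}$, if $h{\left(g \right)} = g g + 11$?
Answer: $- \frac{24299}{2} \approx -12150.0$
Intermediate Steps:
$y{\left(X \right)} = \frac{1}{2 X}$
$h{\left(g \right)} = 11 + g^{2}$ ($h{\left(g \right)} = g^{2} + 11 = 11 + g^{2}$)
$\left(y{\left(-12 \right)} - 92\right) h{\left(-11 \right)} = \left(\frac{1}{2 \left(-12\right)} - 92\right) \left(11 + \left(-11\right)^{2}\right) = \left(\frac{1}{2} \left(- \frac{1}{12}\right) - 92\right) \left(11 + 121\right) = \left(- \frac{1}{24} - 92\right) 132 = \left(- \frac{2209}{24}\right) 132 = - \frac{24299}{2}$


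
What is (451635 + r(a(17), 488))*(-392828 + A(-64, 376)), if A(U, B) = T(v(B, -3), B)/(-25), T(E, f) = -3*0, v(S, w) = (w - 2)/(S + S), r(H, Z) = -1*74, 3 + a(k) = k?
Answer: -177385804508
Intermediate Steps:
a(k) = -3 + k
r(H, Z) = -74
v(S, w) = (-2 + w)/(2*S) (v(S, w) = (-2 + w)/((2*S)) = (-2 + w)*(1/(2*S)) = (-2 + w)/(2*S))
T(E, f) = 0
A(U, B) = 0 (A(U, B) = 0/(-25) = 0*(-1/25) = 0)
(451635 + r(a(17), 488))*(-392828 + A(-64, 376)) = (451635 - 74)*(-392828 + 0) = 451561*(-392828) = -177385804508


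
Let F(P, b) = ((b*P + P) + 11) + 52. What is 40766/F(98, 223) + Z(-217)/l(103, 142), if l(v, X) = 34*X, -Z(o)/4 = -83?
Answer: 3001871/1563065 ≈ 1.9205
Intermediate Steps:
Z(o) = 332 (Z(o) = -4*(-83) = 332)
F(P, b) = 63 + P + P*b (F(P, b) = ((P*b + P) + 11) + 52 = ((P + P*b) + 11) + 52 = (11 + P + P*b) + 52 = 63 + P + P*b)
40766/F(98, 223) + Z(-217)/l(103, 142) = 40766/(63 + 98 + 98*223) + 332/((34*142)) = 40766/(63 + 98 + 21854) + 332/4828 = 40766/22015 + 332*(1/4828) = 40766*(1/22015) + 83/1207 = 2398/1295 + 83/1207 = 3001871/1563065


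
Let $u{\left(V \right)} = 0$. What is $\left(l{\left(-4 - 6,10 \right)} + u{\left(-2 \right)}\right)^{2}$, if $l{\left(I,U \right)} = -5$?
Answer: $25$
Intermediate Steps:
$\left(l{\left(-4 - 6,10 \right)} + u{\left(-2 \right)}\right)^{2} = \left(-5 + 0\right)^{2} = \left(-5\right)^{2} = 25$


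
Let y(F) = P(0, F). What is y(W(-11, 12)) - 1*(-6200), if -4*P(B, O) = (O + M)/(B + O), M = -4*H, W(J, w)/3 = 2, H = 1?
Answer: 74399/12 ≈ 6199.9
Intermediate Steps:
W(J, w) = 6 (W(J, w) = 3*2 = 6)
M = -4 (M = -4*1 = -4)
P(B, O) = -(-4 + O)/(4*(B + O)) (P(B, O) = -(O - 4)/(4*(B + O)) = -(-4 + O)/(4*(B + O)))
y(F) = (1 - F/4)/F (y(F) = (1 - F/4)/(0 + F) = (1 - F/4)/F)
y(W(-11, 12)) - 1*(-6200) = (¼)*(4 - 1*6)/6 - 1*(-6200) = (¼)*(⅙)*(4 - 6) + 6200 = (¼)*(⅙)*(-2) + 6200 = -1/12 + 6200 = 74399/12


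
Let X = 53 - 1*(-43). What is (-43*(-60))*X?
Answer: 247680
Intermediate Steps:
X = 96 (X = 53 + 43 = 96)
(-43*(-60))*X = -43*(-60)*96 = 2580*96 = 247680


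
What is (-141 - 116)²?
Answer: 66049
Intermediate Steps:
(-141 - 116)² = (-257)² = 66049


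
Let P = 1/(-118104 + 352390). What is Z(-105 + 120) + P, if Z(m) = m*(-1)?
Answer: -3514289/234286 ≈ -15.000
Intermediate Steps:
Z(m) = -m
P = 1/234286 ≈ 4.2683e-6
Z(-105 + 120) + P = -(-105 + 120) + 1/234286 = -1*15 + 1/234286 = -15 + 1/234286 = -3514289/234286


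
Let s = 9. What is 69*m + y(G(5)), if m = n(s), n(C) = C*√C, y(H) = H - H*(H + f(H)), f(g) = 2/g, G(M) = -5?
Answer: 1831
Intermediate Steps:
y(H) = H - H*(H + 2/H)
n(C) = C^(3/2)
m = 27 (m = 9^(3/2) = 27)
69*m + y(G(5)) = 69*27 + (-2 - 5 - 1*(-5)²) = 1863 + (-2 - 5 - 1*25) = 1863 + (-2 - 5 - 25) = 1863 - 32 = 1831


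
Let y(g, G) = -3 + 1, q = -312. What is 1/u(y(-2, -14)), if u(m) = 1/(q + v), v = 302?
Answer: -10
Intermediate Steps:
y(g, G) = -2
u(m) = -⅒ (u(m) = 1/(-312 + 302) = 1/(-10) = -⅒)
1/u(y(-2, -14)) = 1/(-⅒) = -10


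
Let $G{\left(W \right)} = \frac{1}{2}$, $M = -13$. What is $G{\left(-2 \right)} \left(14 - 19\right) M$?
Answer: $\frac{65}{2} \approx 32.5$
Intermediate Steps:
$G{\left(W \right)} = \frac{1}{2}$
$G{\left(-2 \right)} \left(14 - 19\right) M = \frac{14 - 19}{2} \left(-13\right) = \frac{1}{2} \left(-5\right) \left(-13\right) = \left(- \frac{5}{2}\right) \left(-13\right) = \frac{65}{2}$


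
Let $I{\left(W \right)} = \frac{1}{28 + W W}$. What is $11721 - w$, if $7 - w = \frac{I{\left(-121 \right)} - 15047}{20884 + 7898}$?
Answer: $\frac{274748170465}{23455731} \approx 11713.0$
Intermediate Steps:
$I{\left(W \right)} = \frac{1}{28 + W^{2}}$
$w = \frac{176452586}{23455731}$ ($w = 7 - \frac{\frac{1}{28 + \left(-121\right)^{2}} - 15047}{20884 + 7898} = 7 - \frac{\frac{1}{28 + 14641} - 15047}{28782} = 7 - \left(\frac{1}{14669} - 15047\right) \frac{1}{28782} = 7 - \left(- \frac{220724442}{14669}\right) \frac{1}{28782} = 7 - - \frac{12262469}{23455731} = 7 + \frac{12262469}{23455731} = \frac{176452586}{23455731} \approx 7.5228$)
$11721 - w = 11721 - \frac{176452586}{23455731} = \frac{274748170465}{23455731}$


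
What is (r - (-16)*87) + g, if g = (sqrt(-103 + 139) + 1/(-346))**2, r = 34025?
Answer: 4244287197/119716 ≈ 35453.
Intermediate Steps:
g = 4305625/119716 (g = (sqrt(36) - 1/346)**2 = (6 - 1/346)**2 = (2075/346)**2 = 4305625/119716 ≈ 35.965)
(r - (-16)*87) + g = (34025 - (-16)*87) + 4305625/119716 = (34025 - 1*(-1392)) + 4305625/119716 = (34025 + 1392) + 4305625/119716 = 35417 + 4305625/119716 = 4244287197/119716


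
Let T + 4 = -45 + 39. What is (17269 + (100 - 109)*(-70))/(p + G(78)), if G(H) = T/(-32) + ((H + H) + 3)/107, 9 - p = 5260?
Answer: -30643088/8986633 ≈ -3.4099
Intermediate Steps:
p = -5251 (p = 9 - 1*5260 = 9 - 5260 = -5251)
T = -10 (T = -4 + (-45 + 39) = -4 - 6 = -10)
G(H) = 583/1712 + 2*H/107 (G(H) = -10/(-32) + ((H + H) + 3)/107 = -10*(-1/32) + (2*H + 3)*(1/107) = 5/16 + (3 + 2*H)*(1/107) = 5/16 + (3/107 + 2*H/107) = 583/1712 + 2*H/107)
(17269 + (100 - 109)*(-70))/(p + G(78)) = (17269 + (100 - 109)*(-70))/(-5251 + (583/1712 + (2/107)*78)) = (17269 - 9*(-70))/(-5251 + (583/1712 + 156/107)) = (17269 + 630)/(-5251 + 3079/1712) = 17899/(-8986633/1712) = 17899*(-1712/8986633) = -30643088/8986633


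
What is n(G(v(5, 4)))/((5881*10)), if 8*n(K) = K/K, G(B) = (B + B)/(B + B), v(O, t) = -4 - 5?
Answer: 1/470480 ≈ 2.1255e-6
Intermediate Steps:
v(O, t) = -9
G(B) = 1 (G(B) = (2*B)/((2*B)) = (2*B)*(1/(2*B)) = 1)
n(K) = 1/8 (n(K) = (K/K)/8 = (1/8)*1 = 1/8)
n(G(v(5, 4)))/((5881*10)) = 1/(8*((5881*10))) = (1/8)/58810 = (1/8)*(1/58810) = 1/470480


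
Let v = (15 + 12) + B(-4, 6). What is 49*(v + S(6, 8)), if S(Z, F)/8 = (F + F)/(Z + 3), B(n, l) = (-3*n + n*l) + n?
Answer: 11123/9 ≈ 1235.9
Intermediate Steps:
B(n, l) = -2*n + l*n (B(n, l) = (-3*n + l*n) + n = -2*n + l*n)
v = 11 (v = (15 + 12) - 4*(-2 + 6) = 27 - 4*4 = 27 - 16 = 11)
S(Z, F) = 16*F/(3 + Z) (S(Z, F) = 8*((F + F)/(Z + 3)) = 8*((2*F)/(3 + Z)) = 8*(2*F/(3 + Z)) = 16*F/(3 + Z))
49*(v + S(6, 8)) = 49*(11 + 16*8/(3 + 6)) = 49*(11 + 16*8/9) = 49*(11 + 16*8*(⅑)) = 49*(11 + 128/9) = 49*(227/9) = 11123/9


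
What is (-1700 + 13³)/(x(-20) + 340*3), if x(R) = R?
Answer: 497/1000 ≈ 0.49700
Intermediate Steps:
(-1700 + 13³)/(x(-20) + 340*3) = (-1700 + 13³)/(-20 + 340*3) = (-1700 + 2197)/(-20 + 1020) = 497/1000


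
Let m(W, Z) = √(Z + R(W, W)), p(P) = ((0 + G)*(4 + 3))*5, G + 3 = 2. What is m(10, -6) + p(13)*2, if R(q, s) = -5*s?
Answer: -70 + 2*I*√14 ≈ -70.0 + 7.4833*I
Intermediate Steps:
G = -1 (G = -3 + 2 = -1)
p(P) = -35 (p(P) = ((0 - 1)*(4 + 3))*5 = -1*7*5 = -7*5 = -35)
m(W, Z) = √(Z - 5*W)
m(10, -6) + p(13)*2 = √(-6 - 5*10) - 35*2 = √(-6 - 50) - 70 = √(-56) - 70 = 2*I*√14 - 70 = -70 + 2*I*√14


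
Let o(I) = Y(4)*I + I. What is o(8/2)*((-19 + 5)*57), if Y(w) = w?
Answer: -15960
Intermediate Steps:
o(I) = 5*I (o(I) = 4*I + I = 5*I)
o(8/2)*((-19 + 5)*57) = (5*(8/2))*((-19 + 5)*57) = (5*(8*(½)))*(-14*57) = (5*4)*(-798) = 20*(-798) = -15960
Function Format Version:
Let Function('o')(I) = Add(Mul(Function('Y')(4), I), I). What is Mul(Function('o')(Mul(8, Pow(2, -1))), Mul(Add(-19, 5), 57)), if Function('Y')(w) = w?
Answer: -15960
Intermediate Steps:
Function('o')(I) = Mul(5, I) (Function('o')(I) = Add(Mul(4, I), I) = Mul(5, I))
Mul(Function('o')(Mul(8, Pow(2, -1))), Mul(Add(-19, 5), 57)) = Mul(Mul(5, Mul(8, Pow(2, -1))), Mul(Add(-19, 5), 57)) = Mul(Mul(5, Mul(8, Rational(1, 2))), Mul(-14, 57)) = Mul(Mul(5, 4), -798) = Mul(20, -798) = -15960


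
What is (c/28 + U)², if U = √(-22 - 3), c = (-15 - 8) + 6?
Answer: (-17 + 140*I)²/784 ≈ -24.631 - 6.0714*I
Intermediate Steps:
c = -17 (c = -23 + 6 = -17)
U = 5*I (U = √(-25) = 5*I ≈ 5.0*I)
(c/28 + U)² = (-17/28 + 5*I)²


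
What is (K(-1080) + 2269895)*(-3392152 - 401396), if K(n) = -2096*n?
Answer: -17198334374100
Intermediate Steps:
(K(-1080) + 2269895)*(-3392152 - 401396) = (-2096*(-1080) + 2269895)*(-3392152 - 401396) = (2263680 + 2269895)*(-3793548) = 4533575*(-3793548) = -17198334374100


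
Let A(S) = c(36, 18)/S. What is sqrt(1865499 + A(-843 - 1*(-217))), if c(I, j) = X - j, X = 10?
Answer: sqrt(182761072783)/313 ≈ 1365.8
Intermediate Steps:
c(I, j) = 10 - j
A(S) = -8/S (A(S) = (10 - 1*18)/S = (10 - 18)/S = -8/S)
sqrt(1865499 + A(-843 - 1*(-217))) = sqrt(1865499 - 8/(-843 - 1*(-217))) = sqrt(1865499 - 8/(-843 + 217)) = sqrt(1865499 - 8/(-626)) = sqrt(1865499 - 8*(-1/626)) = sqrt(1865499 + 4/313) = sqrt(583901191/313) = sqrt(182761072783)/313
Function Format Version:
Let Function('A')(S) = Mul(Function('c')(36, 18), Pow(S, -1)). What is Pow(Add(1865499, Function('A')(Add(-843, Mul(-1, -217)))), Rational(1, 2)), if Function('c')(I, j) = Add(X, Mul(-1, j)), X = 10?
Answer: Mul(Rational(1, 313), Pow(182761072783, Rational(1, 2))) ≈ 1365.8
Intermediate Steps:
Function('c')(I, j) = Add(10, Mul(-1, j))
Function('A')(S) = Mul(-8, Pow(S, -1)) (Function('A')(S) = Mul(Add(10, Mul(-1, 18)), Pow(S, -1)) = Mul(Add(10, -18), Pow(S, -1)) = Mul(-8, Pow(S, -1)))
Pow(Add(1865499, Function('A')(Add(-843, Mul(-1, -217)))), Rational(1, 2)) = Pow(Add(1865499, Mul(-8, Pow(Add(-843, Mul(-1, -217)), -1))), Rational(1, 2)) = Pow(Add(1865499, Mul(-8, Pow(Add(-843, 217), -1))), Rational(1, 2)) = Pow(Add(1865499, Mul(-8, Pow(-626, -1))), Rational(1, 2)) = Pow(Add(1865499, Mul(-8, Rational(-1, 626))), Rational(1, 2)) = Pow(Add(1865499, Rational(4, 313)), Rational(1, 2)) = Pow(Rational(583901191, 313), Rational(1, 2)) = Mul(Rational(1, 313), Pow(182761072783, Rational(1, 2)))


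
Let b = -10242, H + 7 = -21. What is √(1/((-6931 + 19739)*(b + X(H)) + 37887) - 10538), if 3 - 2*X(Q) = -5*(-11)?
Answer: I*√182155499295905959819/131474657 ≈ 102.65*I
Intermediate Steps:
H = -28 (H = -7 - 21 = -28)
X(Q) = -26 (X(Q) = 3/2 - (-5)*(-11)/2 = 3/2 - ½*55 = 3/2 - 55/2 = -26)
√(1/((-6931 + 19739)*(b + X(H)) + 37887) - 10538) = √(1/((-6931 + 19739)*(-10242 - 26) + 37887) - 10538) = √(1/(12808*(-10268) + 37887) - 10538) = √(1/(-131512544 + 37887) - 10538) = √(1/(-131474657) - 10538) = √(-1/131474657 - 10538) = √(-1385479935467/131474657) = I*√182155499295905959819/131474657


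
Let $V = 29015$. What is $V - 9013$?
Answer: $20002$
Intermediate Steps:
$V - 9013 = 29015 - 9013 = 20002$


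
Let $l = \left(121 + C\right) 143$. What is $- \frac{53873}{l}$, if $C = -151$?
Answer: $\frac{53873}{4290} \approx 12.558$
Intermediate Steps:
$l = -4290$ ($l = \left(121 - 151\right) 143 = \left(-30\right) 143 = -4290$)
$- \frac{53873}{l} = - \frac{53873}{-4290} = \left(-53873\right) \left(- \frac{1}{4290}\right) = \frac{53873}{4290}$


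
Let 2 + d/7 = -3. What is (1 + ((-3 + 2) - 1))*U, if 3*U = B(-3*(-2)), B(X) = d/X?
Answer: 35/18 ≈ 1.9444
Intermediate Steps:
d = -35 (d = -14 + 7*(-3) = -14 - 21 = -35)
B(X) = -35/X
U = -35/18 (U = (-35/((-3*(-2))))/3 = (-35/6)/3 = (-35*⅙)/3 = (⅓)*(-35/6) = -35/18 ≈ -1.9444)
(1 + ((-3 + 2) - 1))*U = (1 + ((-3 + 2) - 1))*(-35/18) = (1 + (-1 - 1))*(-35/18) = (1 - 2)*(-35/18) = -1*(-35/18) = 35/18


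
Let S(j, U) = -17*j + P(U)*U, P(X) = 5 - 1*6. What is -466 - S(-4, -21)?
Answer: -555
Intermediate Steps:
P(X) = -1 (P(X) = 5 - 6 = -1)
S(j, U) = -U - 17*j (S(j, U) = -17*j - U = -U - 17*j)
-466 - S(-4, -21) = -466 - (-1*(-21) - 17*(-4)) = -466 - (21 + 68) = -466 - 1*89 = -466 - 89 = -555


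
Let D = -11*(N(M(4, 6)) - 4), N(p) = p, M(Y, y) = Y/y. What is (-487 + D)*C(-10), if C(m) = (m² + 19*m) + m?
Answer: 135100/3 ≈ 45033.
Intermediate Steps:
C(m) = m² + 20*m
D = 110/3 (D = -11*(4/6 - 4) = -11*(4*(⅙) - 4) = -11*(⅔ - 4) = -11*(-10/3) = 110/3 ≈ 36.667)
(-487 + D)*C(-10) = (-487 + 110/3)*(-10*(20 - 10)) = -(-13510)*10/3 = -1351/3*(-100) = 135100/3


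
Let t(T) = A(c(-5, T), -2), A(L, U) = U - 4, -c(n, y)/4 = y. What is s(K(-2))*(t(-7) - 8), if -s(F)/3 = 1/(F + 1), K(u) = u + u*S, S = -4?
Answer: 6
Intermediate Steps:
c(n, y) = -4*y
A(L, U) = -4 + U
K(u) = -3*u (K(u) = u + u*(-4) = u - 4*u = -3*u)
t(T) = -6 (t(T) = -4 - 2 = -6)
s(F) = -3/(1 + F) (s(F) = -3/(F + 1) = -3/(1 + F))
s(K(-2))*(t(-7) - 8) = (-3/(1 - 3*(-2)))*(-6 - 8) = -3/(1 + 6)*(-14) = -3/7*(-14) = 6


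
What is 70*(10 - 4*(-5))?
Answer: 2100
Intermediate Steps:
70*(10 - 4*(-5)) = 70*(10 + 20) = 70*30 = 2100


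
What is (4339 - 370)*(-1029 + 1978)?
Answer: 3766581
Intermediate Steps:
(4339 - 370)*(-1029 + 1978) = 3969*949 = 3766581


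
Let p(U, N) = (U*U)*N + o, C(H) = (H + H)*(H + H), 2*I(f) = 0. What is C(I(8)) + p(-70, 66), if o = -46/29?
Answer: 9378554/29 ≈ 3.2340e+5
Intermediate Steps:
I(f) = 0 (I(f) = (1/2)*0 = 0)
C(H) = 4*H**2 (C(H) = (2*H)*(2*H) = 4*H**2)
o = -46/29 (o = -46*1/29 = -46/29 ≈ -1.5862)
p(U, N) = -46/29 + N*U**2 (p(U, N) = (U*U)*N - 46/29 = U**2*N - 46/29 = N*U**2 - 46/29 = -46/29 + N*U**2)
C(I(8)) + p(-70, 66) = 4*0**2 + (-46/29 + 66*(-70)**2) = 4*0 + (-46/29 + 66*4900) = 0 + (-46/29 + 323400) = 0 + 9378554/29 = 9378554/29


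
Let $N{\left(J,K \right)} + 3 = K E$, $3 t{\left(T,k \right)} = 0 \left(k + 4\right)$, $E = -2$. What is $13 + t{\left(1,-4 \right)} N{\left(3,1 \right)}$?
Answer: $13$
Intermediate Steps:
$t{\left(T,k \right)} = 0$ ($t{\left(T,k \right)} = \frac{0 \left(k + 4\right)}{3} = \frac{0 \left(4 + k\right)}{3} = \frac{1}{3} \cdot 0 = 0$)
$N{\left(J,K \right)} = -3 - 2 K$ ($N{\left(J,K \right)} = -3 + K \left(-2\right) = -3 - 2 K$)
$13 + t{\left(1,-4 \right)} N{\left(3,1 \right)} = 13 + 0 \left(-3 - 2\right) = 13 + 0 \left(-5\right) = 13 + 0 = 13$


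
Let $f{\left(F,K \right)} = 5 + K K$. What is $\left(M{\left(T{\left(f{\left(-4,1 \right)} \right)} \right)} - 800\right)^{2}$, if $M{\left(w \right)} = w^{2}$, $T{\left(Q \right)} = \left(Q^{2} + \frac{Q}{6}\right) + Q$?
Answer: $1100401$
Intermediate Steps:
$f{\left(F,K \right)} = 5 + K^{2}$
$T{\left(Q \right)} = Q^{2} + \frac{7 Q}{6}$ ($T{\left(Q \right)} = \left(Q^{2} + \frac{Q}{6}\right) + Q = Q^{2} + \frac{7 Q}{6}$)
$\left(M{\left(T{\left(f{\left(-4,1 \right)} \right)} \right)} - 800\right)^{2} = \left(\left(\frac{\left(5 + 1^{2}\right) \left(7 + 6 \left(5 + 1^{2}\right)\right)}{6}\right)^{2} - 800\right)^{2} = \left(\left(\frac{\left(5 + 1\right) \left(7 + 6 \left(5 + 1\right)\right)}{6}\right)^{2} - 800\right)^{2} = \left(\left(\frac{1}{6} \cdot 6 \left(7 + 6 \cdot 6\right)\right)^{2} - 800\right)^{2} = \left(\left(\frac{1}{6} \cdot 6 \left(7 + 36\right)\right)^{2} - 800\right)^{2} = \left(\left(\frac{1}{6} \cdot 6 \cdot 43\right)^{2} - 800\right)^{2} = \left(43^{2} - 800\right)^{2} = \left(1849 - 800\right)^{2} = 1049^{2} = 1100401$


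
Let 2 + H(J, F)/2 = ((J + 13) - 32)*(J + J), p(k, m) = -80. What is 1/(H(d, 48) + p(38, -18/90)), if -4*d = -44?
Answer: -1/436 ≈ -0.0022936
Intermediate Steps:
d = 11 (d = -¼*(-44) = 11)
H(J, F) = -4 + 4*J*(-19 + J) (H(J, F) = -4 + 2*(((J + 13) - 32)*(J + J)) = -4 + 2*(((13 + J) - 32)*(2*J)) = -4 + 2*((-19 + J)*(2*J)) = -4 + 2*(2*J*(-19 + J)) = -4 + 4*J*(-19 + J))
1/(H(d, 48) + p(38, -18/90)) = 1/((-4 - 76*11 + 4*11²) - 80) = 1/((-4 - 836 + 4*121) - 80) = 1/((-4 - 836 + 484) - 80) = 1/(-356 - 80) = 1/(-436) = -1/436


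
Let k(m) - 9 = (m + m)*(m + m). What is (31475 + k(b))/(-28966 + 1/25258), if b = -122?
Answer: -766327720/243874409 ≈ -3.1423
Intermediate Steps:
k(m) = 9 + 4*m**2 (k(m) = 9 + (m + m)*(m + m) = 9 + (2*m)*(2*m) = 9 + 4*m**2)
(31475 + k(b))/(-28966 + 1/25258) = (31475 + (9 + 4*(-122)**2))/(-28966 + 1/25258) = (31475 + (9 + 4*14884))/(-28966 + 1/25258) = (31475 + (9 + 59536))/(-731623227/25258) = (31475 + 59545)*(-25258/731623227) = 91020*(-25258/731623227) = -766327720/243874409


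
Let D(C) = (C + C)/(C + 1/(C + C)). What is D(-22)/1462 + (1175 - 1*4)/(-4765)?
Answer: -824852449/3375235335 ≈ -0.24438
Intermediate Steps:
D(C) = 2*C/(C + 1/(2*C)) (D(C) = (2*C)/(C + 1/(2*C)) = 2*C/(C + 1/(2*C)))
D(-22)/1462 + (1175 - 1*4)/(-4765) = (4*(-22)²/(1 + 2*(-22)²))/1462 + (1175 - 1*4)/(-4765) = (4*484/(1 + 2*484))*(1/1462) + (1175 - 4)*(-1/4765) = (4*484/(1 + 968))*(1/1462) + 1171*(-1/4765) = (4*484/969)*(1/1462) - 1171/4765 = (4*484*(1/969))*(1/1462) - 1171/4765 = (1936/969)*(1/1462) - 1171/4765 = 968/708339 - 1171/4765 = -824852449/3375235335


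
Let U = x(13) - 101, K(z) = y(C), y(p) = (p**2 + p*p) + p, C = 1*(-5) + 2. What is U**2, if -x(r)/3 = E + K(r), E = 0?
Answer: 21316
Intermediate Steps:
C = -3 (C = -5 + 2 = -3)
y(p) = p + 2*p**2 (y(p) = (p**2 + p**2) + p = 2*p**2 + p = p + 2*p**2)
K(z) = 15 (K(z) = -3*(1 + 2*(-3)) = -3*(1 - 6) = -3*(-5) = 15)
x(r) = -45 (x(r) = -3*(0 + 15) = -3*15 = -45)
U = -146 (U = -45 - 101 = -146)
U**2 = (-146)**2 = 21316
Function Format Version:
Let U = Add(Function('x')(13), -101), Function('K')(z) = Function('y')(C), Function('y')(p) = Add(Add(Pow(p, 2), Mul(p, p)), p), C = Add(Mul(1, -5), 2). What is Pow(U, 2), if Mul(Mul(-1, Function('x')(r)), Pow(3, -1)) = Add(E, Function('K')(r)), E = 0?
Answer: 21316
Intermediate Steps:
C = -3 (C = Add(-5, 2) = -3)
Function('y')(p) = Add(p, Mul(2, Pow(p, 2))) (Function('y')(p) = Add(Add(Pow(p, 2), Pow(p, 2)), p) = Add(Mul(2, Pow(p, 2)), p) = Add(p, Mul(2, Pow(p, 2))))
Function('K')(z) = 15 (Function('K')(z) = Mul(-3, Add(1, Mul(2, -3))) = Mul(-3, Add(1, -6)) = Mul(-3, -5) = 15)
Function('x')(r) = -45 (Function('x')(r) = Mul(-3, Add(0, 15)) = Mul(-3, 15) = -45)
U = -146 (U = Add(-45, -101) = -146)
Pow(U, 2) = Pow(-146, 2) = 21316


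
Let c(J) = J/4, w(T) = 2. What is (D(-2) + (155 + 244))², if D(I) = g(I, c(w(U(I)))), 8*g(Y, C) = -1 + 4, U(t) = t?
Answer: 10208025/64 ≈ 1.5950e+5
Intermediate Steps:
c(J) = J/4 (c(J) = J*(¼) = J/4)
g(Y, C) = 3/8 (g(Y, C) = (-1 + 4)/8 = (⅛)*3 = 3/8)
D(I) = 3/8
(D(-2) + (155 + 244))² = (3/8 + (155 + 244))² = (3/8 + 399)² = (3195/8)² = 10208025/64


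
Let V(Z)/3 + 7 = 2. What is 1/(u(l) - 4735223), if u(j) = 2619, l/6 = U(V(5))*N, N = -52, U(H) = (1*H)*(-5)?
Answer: -1/4732604 ≈ -2.1130e-7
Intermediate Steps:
V(Z) = -15 (V(Z) = -21 + 3*2 = -21 + 6 = -15)
U(H) = -5*H (U(H) = H*(-5) = -5*H)
l = -23400 (l = 6*(-5*(-15)*(-52)) = 6*(75*(-52)) = 6*(-3900) = -23400)
1/(u(l) - 4735223) = 1/(2619 - 4735223) = 1/(-4732604) = -1/4732604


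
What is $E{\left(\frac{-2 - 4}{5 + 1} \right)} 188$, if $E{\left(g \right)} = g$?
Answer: $-188$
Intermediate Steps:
$E{\left(\frac{-2 - 4}{5 + 1} \right)} 188 = \frac{-2 - 4}{5 + 1} \cdot 188 = - \frac{6}{6} \cdot 188 = \left(-6\right) \frac{1}{6} \cdot 188 = \left(-1\right) 188 = -188$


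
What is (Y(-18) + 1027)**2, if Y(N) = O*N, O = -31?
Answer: 2512225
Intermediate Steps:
Y(N) = -31*N
(Y(-18) + 1027)**2 = (-31*(-18) + 1027)**2 = (558 + 1027)**2 = 1585**2 = 2512225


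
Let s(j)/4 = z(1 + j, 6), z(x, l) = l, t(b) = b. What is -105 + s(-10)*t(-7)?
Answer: -273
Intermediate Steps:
s(j) = 24 (s(j) = 4*6 = 24)
-105 + s(-10)*t(-7) = -105 + 24*(-7) = -105 - 168 = -273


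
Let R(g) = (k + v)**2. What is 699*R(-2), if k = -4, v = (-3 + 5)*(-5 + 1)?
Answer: 100656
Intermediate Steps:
v = -8 (v = 2*(-4) = -8)
R(g) = 144 (R(g) = (-4 - 8)**2 = (-12)**2 = 144)
699*R(-2) = 699*144 = 100656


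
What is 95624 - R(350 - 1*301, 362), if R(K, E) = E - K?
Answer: 95311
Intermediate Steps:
95624 - R(350 - 1*301, 362) = 95624 - (362 - (350 - 1*301)) = 95624 - (362 - (350 - 301)) = 95624 - (362 - 1*49) = 95624 - (362 - 49) = 95624 - 1*313 = 95624 - 313 = 95311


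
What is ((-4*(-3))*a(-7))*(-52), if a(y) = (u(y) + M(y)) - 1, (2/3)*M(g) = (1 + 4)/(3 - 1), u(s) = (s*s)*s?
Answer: 212316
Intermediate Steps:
u(s) = s³ (u(s) = s²*s = s³)
M(g) = 15/4 (M(g) = 3*((1 + 4)/(3 - 1))/2 = 3*(5/2)/2 = 3*(5*(½))/2 = (3/2)*(5/2) = 15/4)
a(y) = 11/4 + y³ (a(y) = (y³ + 15/4) - 1 = (15/4 + y³) - 1 = 11/4 + y³)
((-4*(-3))*a(-7))*(-52) = ((-4*(-3))*(11/4 + (-7)³))*(-52) = (12*(11/4 - 343))*(-52) = (12*(-1361/4))*(-52) = -4083*(-52) = 212316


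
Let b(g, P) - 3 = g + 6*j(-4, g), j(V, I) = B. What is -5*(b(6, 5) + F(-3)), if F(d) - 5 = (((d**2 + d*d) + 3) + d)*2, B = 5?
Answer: -400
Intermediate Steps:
F(d) = 11 + 2*d + 4*d**2 (F(d) = 5 + (((d**2 + d*d) + 3) + d)*2 = 5 + (((d**2 + d**2) + 3) + d)*2 = 5 + ((2*d**2 + 3) + d)*2 = 5 + ((3 + 2*d**2) + d)*2 = 5 + (3 + d + 2*d**2)*2 = 5 + (6 + 2*d + 4*d**2) = 11 + 2*d + 4*d**2)
j(V, I) = 5
b(g, P) = 33 + g (b(g, P) = 3 + (g + 6*5) = 3 + (g + 30) = 3 + (30 + g) = 33 + g)
-5*(b(6, 5) + F(-3)) = -5*((33 + 6) + (11 + 2*(-3) + 4*(-3)**2)) = -5*(39 + (11 - 6 + 4*9)) = -5*(39 + (11 - 6 + 36)) = -5*(39 + 41) = -5*80 = -400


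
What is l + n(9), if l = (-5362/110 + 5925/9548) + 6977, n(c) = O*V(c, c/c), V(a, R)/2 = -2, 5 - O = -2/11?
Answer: 329794977/47740 ≈ 6908.1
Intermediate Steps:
O = 57/11 (O = 5 - (-2)/11 = 5 - 1*(-2/11) = 5 + 2/11 = 57/11 ≈ 5.1818)
V(a, R) = -4 (V(a, R) = 2*(-2) = -4)
n(c) = -228/11 (n(c) = (57/11)*(-4) = -228/11)
l = 330784497/47740 (l = (-5362*1/110 + 5925*(1/9548)) + 6977 = (-2681/55 + 5925/9548) + 6977 = -2297483/47740 + 6977 = 330784497/47740 ≈ 6928.9)
l + n(9) = 330784497/47740 - 228/11 = 329794977/47740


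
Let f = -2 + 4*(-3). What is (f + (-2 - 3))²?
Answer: 361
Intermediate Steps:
f = -14 (f = -2 - 12 = -14)
(f + (-2 - 3))² = (-14 + (-2 - 3))² = (-14 - 5)² = (-19)² = 361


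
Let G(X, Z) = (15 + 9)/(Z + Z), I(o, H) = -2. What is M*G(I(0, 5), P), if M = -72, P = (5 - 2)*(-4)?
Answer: 72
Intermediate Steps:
P = -12 (P = 3*(-4) = -12)
G(X, Z) = 12/Z (G(X, Z) = 24/((2*Z)) = 24*(1/(2*Z)) = 12/Z)
M*G(I(0, 5), P) = -864/(-12) = -864*(-1)/12 = -72*(-1) = 72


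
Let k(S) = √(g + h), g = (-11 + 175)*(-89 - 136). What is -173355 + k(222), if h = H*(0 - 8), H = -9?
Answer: -173355 + 6*I*√1023 ≈ -1.7336e+5 + 191.91*I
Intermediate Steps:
g = -36900 (g = 164*(-225) = -36900)
h = 72 (h = -9*(0 - 8) = -9*(-8) = 72)
k(S) = 6*I*√1023 (k(S) = √(-36900 + 72) = √(-36828) = 6*I*√1023)
-173355 + k(222) = -173355 + 6*I*√1023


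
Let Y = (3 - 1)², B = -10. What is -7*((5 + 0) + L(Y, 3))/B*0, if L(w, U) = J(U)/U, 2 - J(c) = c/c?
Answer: 0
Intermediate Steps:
J(c) = 1 (J(c) = 2 - c/c = 2 - 1*1 = 2 - 1 = 1)
Y = 4 (Y = 2² = 4)
L(w, U) = 1/U
-7*((5 + 0) + L(Y, 3))/B*0 = -7*((5 + 0) + 1/3)/(-10)*0 = -7*(5 + ⅓)*(-1)/10*0 = -112*(-1)/(3*10)*0 = -7*(-8/15)*0 = (56/15)*0 = 0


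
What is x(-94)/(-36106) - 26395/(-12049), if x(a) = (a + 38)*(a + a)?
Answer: 59011857/31074371 ≈ 1.8991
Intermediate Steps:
x(a) = 2*a*(38 + a) (x(a) = (38 + a)*(2*a) = 2*a*(38 + a))
x(-94)/(-36106) - 26395/(-12049) = (2*(-94)*(38 - 94))/(-36106) - 26395/(-12049) = (2*(-94)*(-56))*(-1/36106) - 26395*(-1/12049) = 10528*(-1/36106) + 26395/12049 = -752/2579 + 26395/12049 = 59011857/31074371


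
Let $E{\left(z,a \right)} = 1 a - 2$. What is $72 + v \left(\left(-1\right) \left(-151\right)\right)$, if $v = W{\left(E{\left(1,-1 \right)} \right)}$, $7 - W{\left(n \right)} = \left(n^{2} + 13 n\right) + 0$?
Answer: $5659$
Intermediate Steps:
$E{\left(z,a \right)} = -2 + a$ ($E{\left(z,a \right)} = a - 2 = -2 + a$)
$W{\left(n \right)} = 7 - n^{2} - 13 n$ ($W{\left(n \right)} = 7 - \left(\left(n^{2} + 13 n\right) + 0\right) = 7 - \left(n^{2} + 13 n\right) = 7 - n^{2} - 13 n$)
$v = 37$ ($v = 7 - \left(-2 - 1\right)^{2} - 13 \left(-2 - 1\right) = 7 - \left(-3\right)^{2} - -39 = 7 - 9 + 39 = 37$)
$72 + v \left(\left(-1\right) \left(-151\right)\right) = 72 + 37 \left(\left(-1\right) \left(-151\right)\right) = 72 + 37 \cdot 151 = 72 + 5587 = 5659$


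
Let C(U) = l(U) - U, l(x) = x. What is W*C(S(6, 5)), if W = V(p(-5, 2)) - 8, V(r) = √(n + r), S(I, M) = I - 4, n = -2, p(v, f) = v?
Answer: 0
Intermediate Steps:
S(I, M) = -4 + I
V(r) = √(-2 + r)
C(U) = 0 (C(U) = U - U = 0)
W = -8 + I*√7 (W = √(-2 - 5) - 8 = √(-7) - 8 = I*√7 - 8 = -8 + I*√7 ≈ -8.0 + 2.6458*I)
W*C(S(6, 5)) = (-8 + I*√7)*0 = 0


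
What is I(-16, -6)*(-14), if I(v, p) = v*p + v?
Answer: -1120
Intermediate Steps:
I(v, p) = v + p*v (I(v, p) = p*v + v = v + p*v)
I(-16, -6)*(-14) = -16*(1 - 6)*(-14) = -16*(-5)*(-14) = 80*(-14) = -1120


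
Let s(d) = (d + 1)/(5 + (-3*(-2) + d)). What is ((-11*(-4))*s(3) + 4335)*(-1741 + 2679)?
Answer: 4078022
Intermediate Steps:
s(d) = (1 + d)/(11 + d) (s(d) = (1 + d)/(5 + (6 + d)) = (1 + d)/(11 + d))
((-11*(-4))*s(3) + 4335)*(-1741 + 2679) = ((-11*(-4))*((1 + 3)/(11 + 3)) + 4335)*(-1741 + 2679) = (44*(4/14) + 4335)*938 = (44*((1/14)*4) + 4335)*938 = (44*(2/7) + 4335)*938 = (88/7 + 4335)*938 = (30433/7)*938 = 4078022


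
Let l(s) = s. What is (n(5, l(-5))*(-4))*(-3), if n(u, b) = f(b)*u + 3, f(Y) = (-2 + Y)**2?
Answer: 2976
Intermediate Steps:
n(u, b) = 3 + u*(-2 + b)**2 (n(u, b) = (-2 + b)**2*u + 3 = u*(-2 + b)**2 + 3 = 3 + u*(-2 + b)**2)
(n(5, l(-5))*(-4))*(-3) = ((3 + 5*(-2 - 5)**2)*(-4))*(-3) = ((3 + 5*(-7)**2)*(-4))*(-3) = ((3 + 5*49)*(-4))*(-3) = ((3 + 245)*(-4))*(-3) = (248*(-4))*(-3) = -992*(-3) = 2976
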